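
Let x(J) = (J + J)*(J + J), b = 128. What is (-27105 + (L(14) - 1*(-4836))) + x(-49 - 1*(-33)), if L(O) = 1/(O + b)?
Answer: -3016789/142 ≈ -21245.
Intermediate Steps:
x(J) = 4*J² (x(J) = (2*J)*(2*J) = 4*J²)
L(O) = 1/(128 + O) (L(O) = 1/(O + 128) = 1/(128 + O))
(-27105 + (L(14) - 1*(-4836))) + x(-49 - 1*(-33)) = (-27105 + (1/(128 + 14) - 1*(-4836))) + 4*(-49 - 1*(-33))² = (-27105 + (1/142 + 4836)) + 4*(-49 + 33)² = (-27105 + (1/142 + 4836)) + 4*(-16)² = (-27105 + 686713/142) + 4*256 = -3162197/142 + 1024 = -3016789/142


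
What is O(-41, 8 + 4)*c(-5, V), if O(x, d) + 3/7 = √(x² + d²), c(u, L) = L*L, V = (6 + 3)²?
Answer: -19683/7 + 32805*√73 ≈ 2.7747e+5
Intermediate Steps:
V = 81 (V = 9² = 81)
c(u, L) = L²
O(x, d) = -3/7 + √(d² + x²) (O(x, d) = -3/7 + √(x² + d²) = -3/7 + √(d² + x²))
O(-41, 8 + 4)*c(-5, V) = (-3/7 + √((8 + 4)² + (-41)²))*81² = (-3/7 + √(12² + 1681))*6561 = (-3/7 + √(144 + 1681))*6561 = (-3/7 + √1825)*6561 = (-3/7 + 5*√73)*6561 = -19683/7 + 32805*√73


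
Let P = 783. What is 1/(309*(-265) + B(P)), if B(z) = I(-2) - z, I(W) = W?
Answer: -1/82670 ≈ -1.2096e-5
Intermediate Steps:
B(z) = -2 - z
1/(309*(-265) + B(P)) = 1/(309*(-265) + (-2 - 1*783)) = 1/(-81885 + (-2 - 783)) = 1/(-81885 - 785) = 1/(-82670) = -1/82670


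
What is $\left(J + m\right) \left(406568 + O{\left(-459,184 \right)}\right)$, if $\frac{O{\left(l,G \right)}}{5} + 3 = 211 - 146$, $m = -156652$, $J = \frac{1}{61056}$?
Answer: $- \frac{648600456924443}{10176} \approx -6.3738 \cdot 10^{10}$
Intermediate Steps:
$J = \frac{1}{61056} \approx 1.6378 \cdot 10^{-5}$
$O{\left(l,G \right)} = 310$ ($O{\left(l,G \right)} = -15 + 5 \left(211 - 146\right) = -15 + 5 \cdot 65 = -15 + 325 = 310$)
$\left(J + m\right) \left(406568 + O{\left(-459,184 \right)}\right) = \left(\frac{1}{61056} - 156652\right) \left(406568 + 310\right) = \left(- \frac{9564544511}{61056}\right) 406878 = - \frac{648600456924443}{10176}$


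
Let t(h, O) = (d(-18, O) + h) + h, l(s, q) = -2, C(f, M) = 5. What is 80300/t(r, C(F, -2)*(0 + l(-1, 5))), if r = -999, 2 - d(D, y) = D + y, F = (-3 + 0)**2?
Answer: -20075/492 ≈ -40.803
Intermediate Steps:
F = 9 (F = (-3)**2 = 9)
d(D, y) = 2 - D - y (d(D, y) = 2 - (D + y) = 2 + (-D - y) = 2 - D - y)
t(h, O) = 20 - O + 2*h (t(h, O) = ((2 - 1*(-18) - O) + h) + h = ((2 + 18 - O) + h) + h = ((20 - O) + h) + h = (20 + h - O) + h = 20 - O + 2*h)
80300/t(r, C(F, -2)*(0 + l(-1, 5))) = 80300/(20 - 5*(0 - 2) + 2*(-999)) = 80300/(20 - 5*(-2) - 1998) = 80300/(20 - 1*(-10) - 1998) = 80300/(20 + 10 - 1998) = 80300/(-1968) = 80300*(-1/1968) = -20075/492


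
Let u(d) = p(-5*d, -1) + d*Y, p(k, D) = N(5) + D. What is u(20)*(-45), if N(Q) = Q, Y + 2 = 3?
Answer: -1080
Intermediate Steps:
Y = 1 (Y = -2 + 3 = 1)
p(k, D) = 5 + D
u(d) = 4 + d (u(d) = (5 - 1) + d*1 = 4 + d)
u(20)*(-45) = (4 + 20)*(-45) = 24*(-45) = -1080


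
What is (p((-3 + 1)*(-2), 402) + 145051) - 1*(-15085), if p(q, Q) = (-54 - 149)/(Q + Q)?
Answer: 128749141/804 ≈ 1.6014e+5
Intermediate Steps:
p(q, Q) = -203/(2*Q) (p(q, Q) = -203*1/(2*Q) = -203/(2*Q))
(p((-3 + 1)*(-2), 402) + 145051) - 1*(-15085) = (-203/2/402 + 145051) - 1*(-15085) = (-203/2*1/402 + 145051) + 15085 = (-203/804 + 145051) + 15085 = 116620801/804 + 15085 = 128749141/804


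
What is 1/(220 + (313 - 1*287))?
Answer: 1/246 ≈ 0.0040650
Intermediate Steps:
1/(220 + (313 - 1*287)) = 1/(220 + (313 - 287)) = 1/(220 + 26) = 1/246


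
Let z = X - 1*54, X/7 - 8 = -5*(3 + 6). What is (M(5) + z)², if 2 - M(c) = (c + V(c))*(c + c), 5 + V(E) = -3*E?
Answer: 25921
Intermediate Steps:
X = -259 (X = 56 + 7*(-5*(3 + 6)) = 56 + 7*(-5*9) = 56 + 7*(-45) = 56 - 315 = -259)
V(E) = -5 - 3*E
z = -313 (z = -259 - 1*54 = -259 - 54 = -313)
M(c) = 2 - 2*c*(-5 - 2*c) (M(c) = 2 - (c + (-5 - 3*c))*(c + c) = 2 - (-5 - 2*c)*2*c = 2 - 2*c*(-5 - 2*c))
(M(5) + z)² = ((2 + 4*5² + 10*5) - 313)² = ((2 + 4*25 + 50) - 313)² = ((2 + 100 + 50) - 313)² = (152 - 313)² = (-161)² = 25921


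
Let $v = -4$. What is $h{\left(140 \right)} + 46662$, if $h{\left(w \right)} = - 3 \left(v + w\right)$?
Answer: $46254$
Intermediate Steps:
$h{\left(w \right)} = 12 - 3 w$ ($h{\left(w \right)} = - 3 \left(-4 + w\right) = 12 - 3 w$)
$h{\left(140 \right)} + 46662 = \left(12 - 420\right) + 46662 = -408 + 46662 = 46254$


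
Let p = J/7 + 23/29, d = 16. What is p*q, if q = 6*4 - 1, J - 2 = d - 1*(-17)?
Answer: 3864/29 ≈ 133.24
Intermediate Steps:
J = 35 (J = 2 + (16 - 1*(-17)) = 2 + (16 + 17) = 2 + 33 = 35)
q = 23 (q = 24 - 1 = 23)
p = 168/29 (p = 35/7 + 23/29 = 35*(1/7) + 23*(1/29) = 5 + 23/29 = 168/29 ≈ 5.7931)
p*q = (168/29)*23 = 3864/29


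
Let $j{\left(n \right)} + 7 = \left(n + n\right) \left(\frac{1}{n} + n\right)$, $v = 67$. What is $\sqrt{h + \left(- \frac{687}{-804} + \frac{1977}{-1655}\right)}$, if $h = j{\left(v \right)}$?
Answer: $\frac{\sqrt{441292757907415}}{221770} \approx 94.724$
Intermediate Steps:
$j{\left(n \right)} = -7 + 2 n \left(n + \frac{1}{n}\right)$ ($j{\left(n \right)} = -7 + \left(n + n\right) \left(\frac{1}{n} + n\right) = -7 + 2 n \left(n + \frac{1}{n}\right)$)
$h = 8973$ ($h = -5 + 2 \cdot 67^{2} = -5 + 2 \cdot 4489 = -5 + 8978 = 8973$)
$\sqrt{h + \left(- \frac{687}{-804} + \frac{1977}{-1655}\right)} = \sqrt{8973 + \left(- \frac{687}{-804} + \frac{1977}{-1655}\right)} = \sqrt{8973 + \left(\left(-687\right) \left(- \frac{1}{804}\right) + 1977 \left(- \frac{1}{1655}\right)\right)} = \sqrt{8973 + \left(\frac{229}{268} - \frac{1977}{1655}\right)} = \sqrt{8973 - \frac{150841}{443540}} = \sqrt{\frac{3979733579}{443540}} = \frac{\sqrt{441292757907415}}{221770}$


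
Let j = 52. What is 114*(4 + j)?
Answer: 6384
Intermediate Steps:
114*(4 + j) = 114*(4 + 52) = 114*56 = 6384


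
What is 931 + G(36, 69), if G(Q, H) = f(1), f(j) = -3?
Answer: 928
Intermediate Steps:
G(Q, H) = -3
931 + G(36, 69) = 931 - 3 = 928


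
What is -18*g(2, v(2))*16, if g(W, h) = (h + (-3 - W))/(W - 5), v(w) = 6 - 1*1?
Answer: 0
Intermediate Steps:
v(w) = 5 (v(w) = 6 - 1 = 5)
g(W, h) = (-3 + h - W)/(-5 + W)
-18*g(2, v(2))*16 = -18*(-3 + 5 - 1*2)/(-5 + 2)*16 = -18*(-3 + 5 - 2)/(-3)*16 = -(-6)*0*16 = -18*0*16 = 0*16 = 0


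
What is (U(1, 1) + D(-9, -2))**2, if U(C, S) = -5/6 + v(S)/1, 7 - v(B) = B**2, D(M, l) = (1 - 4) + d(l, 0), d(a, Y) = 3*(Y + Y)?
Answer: 169/36 ≈ 4.6944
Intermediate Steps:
d(a, Y) = 6*Y (d(a, Y) = 3*(2*Y) = 6*Y)
D(M, l) = -3 (D(M, l) = (1 - 4) + 6*0 = -3 + 0 = -3)
v(B) = 7 - B**2
U(C, S) = 37/6 - S**2 (U(C, S) = -5/6 + (7 - S**2)/1 = -5*1/6 + (7 - S**2)*1 = -5/6 + (7 - S**2) = 37/6 - S**2)
(U(1, 1) + D(-9, -2))**2 = ((37/6 - 1*1**2) - 3)**2 = ((37/6 - 1*1) - 3)**2 = ((37/6 - 1) - 3)**2 = (31/6 - 3)**2 = (13/6)**2 = 169/36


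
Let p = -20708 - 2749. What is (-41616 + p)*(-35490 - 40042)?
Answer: 4915093836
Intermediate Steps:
p = -23457
(-41616 + p)*(-35490 - 40042) = (-41616 - 23457)*(-35490 - 40042) = -65073*(-75532) = 4915093836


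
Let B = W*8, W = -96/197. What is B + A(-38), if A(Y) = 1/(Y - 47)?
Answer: -65477/16745 ≈ -3.9102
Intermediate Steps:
A(Y) = 1/(-47 + Y)
W = -96/197 (W = -96*1/197 = -96/197 ≈ -0.48731)
B = -768/197 (B = -96/197*8 = -768/197 ≈ -3.8985)
B + A(-38) = -768/197 + 1/(-47 - 38) = -768/197 + 1/(-85) = -768/197 - 1/85 = -65477/16745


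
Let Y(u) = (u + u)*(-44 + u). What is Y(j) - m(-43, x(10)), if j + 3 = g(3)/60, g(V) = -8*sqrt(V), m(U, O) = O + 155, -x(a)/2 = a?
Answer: 11033/75 + 40*sqrt(3)/3 ≈ 170.20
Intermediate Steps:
x(a) = -2*a
m(U, O) = 155 + O
j = -3 - 2*sqrt(3)/15 (j = -3 - 8*sqrt(3)/60 = -3 - 8*sqrt(3)*(1/60) = -3 - 2*sqrt(3)/15 ≈ -3.2309)
Y(u) = 2*u*(-44 + u) (Y(u) = (2*u)*(-44 + u) = 2*u*(-44 + u))
Y(j) - m(-43, x(10)) = 2*(-3 - 2*sqrt(3)/15)*(-44 + (-3 - 2*sqrt(3)/15)) - (155 - 2*10) = 2*(-3 - 2*sqrt(3)/15)*(-47 - 2*sqrt(3)/15) - (155 - 20) = 2*(-47 - 2*sqrt(3)/15)*(-3 - 2*sqrt(3)/15) - 1*135 = 2*(-47 - 2*sqrt(3)/15)*(-3 - 2*sqrt(3)/15) - 135 = -135 + 2*(-47 - 2*sqrt(3)/15)*(-3 - 2*sqrt(3)/15)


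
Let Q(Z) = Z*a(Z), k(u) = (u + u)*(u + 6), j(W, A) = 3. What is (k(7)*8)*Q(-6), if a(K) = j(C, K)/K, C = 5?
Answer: 4368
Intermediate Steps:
k(u) = 2*u*(6 + u) (k(u) = (2*u)*(6 + u) = 2*u*(6 + u))
a(K) = 3/K
Q(Z) = 3 (Q(Z) = Z*(3/Z) = 3)
(k(7)*8)*Q(-6) = ((2*7*(6 + 7))*8)*3 = ((2*7*13)*8)*3 = (182*8)*3 = 1456*3 = 4368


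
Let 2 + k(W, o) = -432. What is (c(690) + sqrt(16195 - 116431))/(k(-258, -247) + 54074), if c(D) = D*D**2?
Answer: 912525/149 + I*sqrt(25059)/26820 ≈ 6124.3 + 0.0059023*I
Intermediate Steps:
c(D) = D**3
k(W, o) = -434 (k(W, o) = -2 - 432 = -434)
(c(690) + sqrt(16195 - 116431))/(k(-258, -247) + 54074) = (690**3 + sqrt(16195 - 116431))/(-434 + 54074) = (328509000 + sqrt(-100236))/53640 = (328509000 + 2*I*sqrt(25059))*(1/53640) = 912525/149 + I*sqrt(25059)/26820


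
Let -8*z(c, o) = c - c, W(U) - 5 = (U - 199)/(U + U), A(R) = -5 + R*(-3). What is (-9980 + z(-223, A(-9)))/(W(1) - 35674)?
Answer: 2495/8942 ≈ 0.27902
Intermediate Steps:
A(R) = -5 - 3*R
W(U) = 5 + (-199 + U)/(2*U) (W(U) = 5 + (U - 199)/(U + U) = 5 + (-199 + U)/((2*U)) = 5 + (-199 + U)*(1/(2*U)) = 5 + (-199 + U)/(2*U))
z(c, o) = 0 (z(c, o) = -(c - c)/8 = -1/8*0 = 0)
(-9980 + z(-223, A(-9)))/(W(1) - 35674) = (-9980 + 0)/((1/2)*(-199 + 11*1)/1 - 35674) = -9980/((1/2)*1*(-199 + 11) - 35674) = -9980/((1/2)*1*(-188) - 35674) = -9980/(-94 - 35674) = -9980/(-35768) = -9980*(-1/35768) = 2495/8942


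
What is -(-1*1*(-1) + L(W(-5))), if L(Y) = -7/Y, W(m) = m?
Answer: -12/5 ≈ -2.4000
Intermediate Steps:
-(-1*1*(-1) + L(W(-5))) = -(-1*1*(-1) - 7/(-5)) = -(-1*(-1) - 7*(-1/5)) = -(1 + 7/5) = -1*12/5 = -12/5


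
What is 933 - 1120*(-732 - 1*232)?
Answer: 1080613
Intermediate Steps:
933 - 1120*(-732 - 1*232) = 933 - 1120*(-732 - 232) = 933 - 1120*(-964) = 933 + 1079680 = 1080613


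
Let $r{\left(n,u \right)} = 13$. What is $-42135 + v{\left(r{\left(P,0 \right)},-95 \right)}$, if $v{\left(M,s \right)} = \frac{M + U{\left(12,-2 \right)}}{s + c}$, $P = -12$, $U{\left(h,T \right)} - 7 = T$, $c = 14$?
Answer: $- \frac{379217}{9} \approx -42135.0$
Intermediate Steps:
$U{\left(h,T \right)} = 7 + T$
$v{\left(M,s \right)} = \frac{5 + M}{14 + s}$ ($v{\left(M,s \right)} = \frac{M + \left(7 - 2\right)}{s + 14} = \frac{M + 5}{14 + s} = \frac{5 + M}{14 + s}$)
$-42135 + v{\left(r{\left(P,0 \right)},-95 \right)} = -42135 + \frac{5 + 13}{14 - 95} = -42135 + \frac{1}{-81} \cdot 18 = -42135 - \frac{2}{9} = - \frac{379217}{9}$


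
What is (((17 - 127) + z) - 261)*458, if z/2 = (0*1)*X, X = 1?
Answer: -169918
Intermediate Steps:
z = 0 (z = 2*((0*1)*1) = 2*(0*1) = 2*0 = 0)
(((17 - 127) + z) - 261)*458 = (((17 - 127) + 0) - 261)*458 = ((-110 + 0) - 261)*458 = (-110 - 261)*458 = -371*458 = -169918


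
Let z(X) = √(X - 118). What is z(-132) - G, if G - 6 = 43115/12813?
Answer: -119993/12813 + 5*I*√10 ≈ -9.3649 + 15.811*I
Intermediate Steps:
G = 119993/12813 (G = 6 + 43115/12813 = 119993/12813 ≈ 9.3649)
z(X) = √(-118 + X)
z(-132) - G = √(-118 - 132) - 1*119993/12813 = √(-250) - 119993/12813 = 5*I*√10 - 119993/12813 = -119993/12813 + 5*I*√10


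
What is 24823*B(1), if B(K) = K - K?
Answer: 0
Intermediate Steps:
B(K) = 0
24823*B(1) = 24823*0 = 0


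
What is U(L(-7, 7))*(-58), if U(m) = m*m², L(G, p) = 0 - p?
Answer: 19894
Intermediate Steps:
L(G, p) = -p
U(m) = m³
U(L(-7, 7))*(-58) = (-1*7)³*(-58) = (-7)³*(-58) = -343*(-58) = 19894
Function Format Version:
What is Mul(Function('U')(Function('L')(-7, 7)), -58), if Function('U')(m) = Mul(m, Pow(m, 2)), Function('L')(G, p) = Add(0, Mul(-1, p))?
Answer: 19894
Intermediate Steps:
Function('L')(G, p) = Mul(-1, p)
Function('U')(m) = Pow(m, 3)
Mul(Function('U')(Function('L')(-7, 7)), -58) = Mul(Pow(Mul(-1, 7), 3), -58) = Mul(Pow(-7, 3), -58) = Mul(-343, -58) = 19894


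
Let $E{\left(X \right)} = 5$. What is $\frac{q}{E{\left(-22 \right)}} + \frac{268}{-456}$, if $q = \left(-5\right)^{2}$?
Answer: $\frac{503}{114} \approx 4.4123$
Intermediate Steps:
$q = 25$
$\frac{q}{E{\left(-22 \right)}} + \frac{268}{-456} = \frac{25}{5} + \frac{268}{-456} = 25 \cdot \frac{1}{5} + 268 \left(- \frac{1}{456}\right) = 5 - \frac{67}{114} = \frac{503}{114}$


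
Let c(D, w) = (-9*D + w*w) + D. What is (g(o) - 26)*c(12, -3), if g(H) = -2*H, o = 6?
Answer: 3306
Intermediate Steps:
c(D, w) = w² - 8*D (c(D, w) = (-9*D + w²) + D = (w² - 9*D) + D = w² - 8*D)
(g(o) - 26)*c(12, -3) = (-2*6 - 26)*((-3)² - 8*12) = (-12 - 26)*(9 - 96) = -38*(-87) = 3306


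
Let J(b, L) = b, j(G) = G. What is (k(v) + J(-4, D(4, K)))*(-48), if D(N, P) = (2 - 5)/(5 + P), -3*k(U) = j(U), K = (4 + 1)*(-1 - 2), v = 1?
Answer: 208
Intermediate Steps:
K = -15 (K = 5*(-3) = -15)
k(U) = -U/3
D(N, P) = -3/(5 + P)
(k(v) + J(-4, D(4, K)))*(-48) = (-⅓*1 - 4)*(-48) = (-⅓ - 4)*(-48) = -13/3*(-48) = 208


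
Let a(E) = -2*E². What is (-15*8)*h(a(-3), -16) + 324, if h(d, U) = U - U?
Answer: 324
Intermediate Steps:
h(d, U) = 0
(-15*8)*h(a(-3), -16) + 324 = -15*8*0 + 324 = -120*0 + 324 = 0 + 324 = 324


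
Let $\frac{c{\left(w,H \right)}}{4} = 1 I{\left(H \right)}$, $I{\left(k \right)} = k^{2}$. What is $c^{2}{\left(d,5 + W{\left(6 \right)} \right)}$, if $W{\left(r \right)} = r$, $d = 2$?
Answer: $234256$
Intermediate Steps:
$c{\left(w,H \right)} = 4 H^{2}$ ($c{\left(w,H \right)} = 4 \cdot 1 H^{2} = 4 H^{2}$)
$c^{2}{\left(d,5 + W{\left(6 \right)} \right)} = \left(4 \left(5 + 6\right)^{2}\right)^{2} = \left(4 \cdot 11^{2}\right)^{2} = \left(4 \cdot 121\right)^{2} = 484^{2} = 234256$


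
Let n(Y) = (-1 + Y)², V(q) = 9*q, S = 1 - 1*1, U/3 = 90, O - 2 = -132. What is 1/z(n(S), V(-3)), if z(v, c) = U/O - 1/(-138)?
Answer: -1794/3713 ≈ -0.48317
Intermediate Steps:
O = -130 (O = 2 - 132 = -130)
U = 270 (U = 3*90 = 270)
S = 0 (S = 1 - 1 = 0)
z(v, c) = -3713/1794 (z(v, c) = 270/(-130) - 1/(-138) = 270*(-1/130) - 1*(-1/138) = -27/13 + 1/138 = -3713/1794)
1/z(n(S), V(-3)) = 1/(-3713/1794) = -1794/3713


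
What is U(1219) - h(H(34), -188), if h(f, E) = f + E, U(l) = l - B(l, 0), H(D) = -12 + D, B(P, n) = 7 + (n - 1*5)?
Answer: 1383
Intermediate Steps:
B(P, n) = 2 + n (B(P, n) = 7 + (n - 5) = 7 + (-5 + n) = 2 + n)
U(l) = -2 + l (U(l) = l - (2 + 0) = l - 1*2 = l - 2 = -2 + l)
h(f, E) = E + f
U(1219) - h(H(34), -188) = (-2 + 1219) - (-188 + (-12 + 34)) = 1217 - (-188 + 22) = 1217 - 1*(-166) = 1217 + 166 = 1383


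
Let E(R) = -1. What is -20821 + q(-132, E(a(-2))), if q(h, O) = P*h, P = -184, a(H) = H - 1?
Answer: 3467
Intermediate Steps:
a(H) = -1 + H
q(h, O) = -184*h
-20821 + q(-132, E(a(-2))) = -20821 - 184*(-132) = -20821 + 24288 = 3467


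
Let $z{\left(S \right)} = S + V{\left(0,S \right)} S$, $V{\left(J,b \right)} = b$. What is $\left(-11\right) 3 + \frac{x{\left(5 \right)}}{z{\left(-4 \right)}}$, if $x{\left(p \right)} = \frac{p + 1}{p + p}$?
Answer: $- \frac{659}{20} \approx -32.95$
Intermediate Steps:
$x{\left(p \right)} = \frac{1 + p}{2 p}$
$z{\left(S \right)} = S + S^{2}$ ($z{\left(S \right)} = S + S S = S + S^{2}$)
$\left(-11\right) 3 + \frac{x{\left(5 \right)}}{z{\left(-4 \right)}} = \left(-11\right) 3 + \frac{\frac{1}{2} \cdot \frac{1}{5} \left(1 + 5\right)}{\left(-4\right) \left(1 - 4\right)} = -33 + \frac{\frac{1}{2} \cdot \frac{1}{5} \cdot 6}{\left(-4\right) \left(-3\right)} = -33 + \frac{3}{5 \cdot 12} = -33 + \frac{3}{5} \cdot \frac{1}{12} = -33 + \frac{1}{20} = - \frac{659}{20}$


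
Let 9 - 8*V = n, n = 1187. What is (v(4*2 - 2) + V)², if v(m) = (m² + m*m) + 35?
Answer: 25921/16 ≈ 1620.1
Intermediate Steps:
V = -589/4 (V = 9/8 - ⅛*1187 = 9/8 - 1187/8 = -589/4 ≈ -147.25)
v(m) = 35 + 2*m² (v(m) = (m² + m²) + 35 = 2*m² + 35 = 35 + 2*m²)
(v(4*2 - 2) + V)² = ((35 + 2*(4*2 - 2)²) - 589/4)² = ((35 + 2*(8 - 2)²) - 589/4)² = ((35 + 2*6²) - 589/4)² = ((35 + 2*36) - 589/4)² = ((35 + 72) - 589/4)² = (107 - 589/4)² = (-161/4)² = 25921/16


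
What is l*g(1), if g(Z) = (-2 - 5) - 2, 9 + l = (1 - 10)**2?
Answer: -648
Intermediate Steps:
l = 72 (l = -9 + (1 - 10)**2 = -9 + (-9)**2 = -9 + 81 = 72)
g(Z) = -9 (g(Z) = -7 - 2 = -9)
l*g(1) = 72*(-9) = -648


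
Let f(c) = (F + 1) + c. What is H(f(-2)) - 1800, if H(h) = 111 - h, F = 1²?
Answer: -1689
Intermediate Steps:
F = 1
f(c) = 2 + c (f(c) = (1 + 1) + c = 2 + c)
H(f(-2)) - 1800 = (111 - (2 - 2)) - 1800 = (111 - 1*0) - 1800 = (111 + 0) - 1800 = 111 - 1800 = -1689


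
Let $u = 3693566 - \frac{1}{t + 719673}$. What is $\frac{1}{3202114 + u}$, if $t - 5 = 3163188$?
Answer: $\frac{3882866}{26775001418879} \approx 1.4502 \cdot 10^{-7}$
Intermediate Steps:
$t = 3163193$ ($t = 5 + 3163188 = 3163193$)
$u = \frac{14341621840155}{3882866}$ ($u = 3693566 - \frac{1}{3163193 + 719673} = 3693566 - \frac{1}{3882866} = \frac{14341621840155}{3882866} \approx 3.6936 \cdot 10^{6}$)
$\frac{1}{3202114 + u} = \frac{1}{3202114 + \frac{14341621840155}{3882866}} = \frac{1}{\frac{26775001418879}{3882866}} = \frac{3882866}{26775001418879}$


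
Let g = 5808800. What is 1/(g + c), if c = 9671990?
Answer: 1/15480790 ≈ 6.4596e-8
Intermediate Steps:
1/(g + c) = 1/(5808800 + 9671990) = 1/15480790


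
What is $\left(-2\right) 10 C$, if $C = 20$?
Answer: $-400$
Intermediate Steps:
$\left(-2\right) 10 C = \left(-2\right) 10 \cdot 20 = \left(-20\right) 20 = -400$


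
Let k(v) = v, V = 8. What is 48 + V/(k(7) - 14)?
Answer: 328/7 ≈ 46.857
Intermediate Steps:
48 + V/(k(7) - 14) = 48 + 8/(7 - 14) = 48 + 8/(-7) = 48 + 8*(-⅐) = 48 - 8/7 = 328/7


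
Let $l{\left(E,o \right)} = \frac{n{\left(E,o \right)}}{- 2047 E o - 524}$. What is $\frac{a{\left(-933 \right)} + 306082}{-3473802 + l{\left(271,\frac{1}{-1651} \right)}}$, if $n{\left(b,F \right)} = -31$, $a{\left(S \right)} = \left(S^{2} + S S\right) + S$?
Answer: $- \frac{635091221149}{1078222930193} \approx -0.58902$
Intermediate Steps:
$a{\left(S \right)} = S + 2 S^{2}$ ($a{\left(S \right)} = \left(S^{2} + S^{2}\right) + S = 2 S^{2} + S = S + 2 S^{2}$)
$l{\left(E,o \right)} = - \frac{31}{-524 - 2047 E o}$ ($l{\left(E,o \right)} = - \frac{31}{- 2047 E o - 524} = - \frac{31}{-524 - 2047 E o}$)
$\frac{a{\left(-933 \right)} + 306082}{-3473802 + l{\left(271,\frac{1}{-1651} \right)}} = \frac{- 933 \left(1 + 2 \left(-933\right)\right) + 306082}{-3473802 + \frac{31}{524 + 2047 \cdot 271 \frac{1}{-1651}}} = \frac{- 933 \left(1 - 1866\right) + 306082}{-3473802 + \frac{31}{524 + 2047 \cdot 271 \left(- \frac{1}{1651}\right)}} = \frac{\left(-933\right) \left(-1865\right) + 306082}{-3473802 + \frac{31}{524 - \frac{554737}{1651}}} = \frac{1740045 + 306082}{-3473802 + \frac{31}{\frac{310387}{1651}}} = \frac{2046127}{-3473802 + 31 \cdot \frac{1651}{310387}} = \frac{2046127}{-3473802 + \frac{51181}{310387}} = \frac{2046127}{- \frac{1078222930193}{310387}} = 2046127 \left(- \frac{310387}{1078222930193}\right) = - \frac{635091221149}{1078222930193}$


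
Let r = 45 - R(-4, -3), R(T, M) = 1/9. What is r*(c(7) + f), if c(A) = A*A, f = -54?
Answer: -2020/9 ≈ -224.44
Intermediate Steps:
R(T, M) = 1/9
c(A) = A**2
r = 404/9 (r = 45 - 1*1/9 = 45 - 1/9 = 404/9 ≈ 44.889)
r*(c(7) + f) = 404*(7**2 - 54)/9 = 404*(49 - 54)/9 = (404/9)*(-5) = -2020/9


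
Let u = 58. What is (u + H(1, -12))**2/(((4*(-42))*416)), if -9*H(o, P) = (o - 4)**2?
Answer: -1083/23296 ≈ -0.046489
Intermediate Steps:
H(o, P) = -(-4 + o)**2/9 (H(o, P) = -(o - 4)**2/9 = -(-4 + o)**2/9)
(u + H(1, -12))**2/(((4*(-42))*416)) = (58 - (-4 + 1)**2/9)**2/(((4*(-42))*416)) = (58 - 1/9*(-3)**2)**2/((-168*416)) = (58 - 1/9*9)**2/(-69888) = (58 - 1)**2*(-1/69888) = 57**2*(-1/69888) = 3249*(-1/69888) = -1083/23296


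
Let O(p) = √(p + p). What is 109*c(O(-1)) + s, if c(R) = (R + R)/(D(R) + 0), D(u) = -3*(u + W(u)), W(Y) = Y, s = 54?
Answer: 53/3 ≈ 17.667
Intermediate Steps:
O(p) = √2*√p (O(p) = √(2*p) = √2*√p)
D(u) = -6*u (D(u) = -3*(u + u) = -6*u)
c(R) = -⅓ (c(R) = (R + R)/(-6*R + 0) = (2*R)/((-6*R)) = (2*R)*(-1/(6*R)) = -⅓)
109*c(O(-1)) + s = 109*(-⅓) + 54 = -109/3 + 54 = 53/3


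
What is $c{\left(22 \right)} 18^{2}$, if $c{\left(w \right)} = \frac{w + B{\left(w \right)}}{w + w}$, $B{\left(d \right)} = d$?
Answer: $324$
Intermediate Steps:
$c{\left(w \right)} = 1$ ($c{\left(w \right)} = \frac{w + w}{w + w} = \frac{2 w}{2 w} = 2 w \frac{1}{2 w} = 1$)
$c{\left(22 \right)} 18^{2} = 1 \cdot 18^{2} = 1 \cdot 324 = 324$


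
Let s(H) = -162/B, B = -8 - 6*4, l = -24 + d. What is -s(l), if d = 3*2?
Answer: -81/16 ≈ -5.0625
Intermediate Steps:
d = 6
l = -18 (l = -24 + 6 = -18)
B = -32 (B = -8 - 24 = -32)
s(H) = 81/16 (s(H) = -162/(-32) = -162*(-1/32) = 81/16)
-s(l) = -1*81/16 = -81/16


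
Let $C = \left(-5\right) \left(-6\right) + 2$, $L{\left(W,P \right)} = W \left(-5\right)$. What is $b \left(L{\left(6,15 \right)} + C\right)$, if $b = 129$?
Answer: $258$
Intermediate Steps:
$L{\left(W,P \right)} = - 5 W$
$C = 32$ ($C = 30 + 2 = 32$)
$b \left(L{\left(6,15 \right)} + C\right) = 129 \left(\left(-5\right) 6 + 32\right) = 129 \left(-30 + 32\right) = 129 \cdot 2 = 258$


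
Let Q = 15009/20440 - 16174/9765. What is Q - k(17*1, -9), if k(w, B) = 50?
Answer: -58079221/1140552 ≈ -50.922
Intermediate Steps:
Q = -1051621/1140552 (Q = 15009*(1/20440) - 16174*1/9765 = 15009/20440 - 16174/9765 = -1051621/1140552 ≈ -0.92203)
Q - k(17*1, -9) = -1051621/1140552 - 1*50 = -1051621/1140552 - 50 = -58079221/1140552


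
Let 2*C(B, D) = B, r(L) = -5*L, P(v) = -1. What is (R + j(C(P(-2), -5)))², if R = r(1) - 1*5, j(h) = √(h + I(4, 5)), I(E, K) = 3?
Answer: (20 - √10)²/4 ≈ 70.877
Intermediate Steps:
C(B, D) = B/2
j(h) = √(3 + h) (j(h) = √(h + 3) = √(3 + h))
R = -10 (R = -5*1 - 1*5 = -5 - 5 = -10)
(R + j(C(P(-2), -5)))² = (-10 + √(3 + (½)*(-1)))² = (-10 + √(3 - ½))² = (-10 + √(5/2))² = (-10 + √10/2)²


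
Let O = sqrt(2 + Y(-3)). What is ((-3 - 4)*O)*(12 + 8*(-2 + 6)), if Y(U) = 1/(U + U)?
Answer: -154*sqrt(66)/3 ≈ -417.03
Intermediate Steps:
Y(U) = 1/(2*U)
O = sqrt(66)/6 (O = sqrt(2 + (1/2)/(-3)) = sqrt(2 + (1/2)*(-1/3)) = sqrt(2 - 1/6) = sqrt(11/6) = sqrt(66)/6 ≈ 1.3540)
((-3 - 4)*O)*(12 + 8*(-2 + 6)) = ((-3 - 4)*(sqrt(66)/6))*(12 + 8*(-2 + 6)) = (-7*sqrt(66)/6)*(12 + 8*4) = (-7*sqrt(66)/6)*(12 + 32) = -7*sqrt(66)/6*44 = -154*sqrt(66)/3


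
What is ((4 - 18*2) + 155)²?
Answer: 15129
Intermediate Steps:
((4 - 18*2) + 155)² = ((4 - 3*12) + 155)² = ((4 - 36) + 155)² = (-32 + 155)² = 123² = 15129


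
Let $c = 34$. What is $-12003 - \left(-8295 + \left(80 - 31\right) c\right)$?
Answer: $-5374$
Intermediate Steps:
$-12003 - \left(-8295 + \left(80 - 31\right) c\right) = -12003 - \left(-8295 + \left(80 - 31\right) 34\right) = -12003 - \left(-8295 + 49 \cdot 34\right) = -12003 - \left(-8295 + 1666\right) = -12003 - -6629 = -12003 + 6629 = -5374$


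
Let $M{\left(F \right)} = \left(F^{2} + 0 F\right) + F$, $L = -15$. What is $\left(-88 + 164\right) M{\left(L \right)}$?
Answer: $15960$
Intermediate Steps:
$M{\left(F \right)} = F + F^{2}$ ($M{\left(F \right)} = \left(F^{2} + 0\right) + F = F^{2} + F = F + F^{2}$)
$\left(-88 + 164\right) M{\left(L \right)} = \left(-88 + 164\right) \left(- 15 \left(1 - 15\right)\right) = 76 \left(\left(-15\right) \left(-14\right)\right) = 76 \cdot 210 = 15960$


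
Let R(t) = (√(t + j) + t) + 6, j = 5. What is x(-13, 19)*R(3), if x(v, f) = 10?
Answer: 90 + 20*√2 ≈ 118.28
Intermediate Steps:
R(t) = 6 + t + √(5 + t) (R(t) = (√(t + 5) + t) + 6 = (√(5 + t) + t) + 6 = (t + √(5 + t)) + 6 = 6 + t + √(5 + t))
x(-13, 19)*R(3) = 10*(6 + 3 + √(5 + 3)) = 10*(6 + 3 + √8) = 10*(6 + 3 + 2*√2) = 10*(9 + 2*√2) = 90 + 20*√2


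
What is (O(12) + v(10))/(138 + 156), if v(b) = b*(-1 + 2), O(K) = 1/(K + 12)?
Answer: 241/7056 ≈ 0.034155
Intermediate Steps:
O(K) = 1/(12 + K)
v(b) = b (v(b) = b*1 = b)
(O(12) + v(10))/(138 + 156) = (1/(12 + 12) + 10)/(138 + 156) = (1/24 + 10)/294 = (1/294)*(241/24) = 241/7056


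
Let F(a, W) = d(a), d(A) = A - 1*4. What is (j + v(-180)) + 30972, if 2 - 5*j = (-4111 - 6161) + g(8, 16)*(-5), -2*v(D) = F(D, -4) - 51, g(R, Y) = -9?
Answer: 331353/10 ≈ 33135.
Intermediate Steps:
d(A) = -4 + A (d(A) = A - 4 = -4 + A)
F(a, W) = -4 + a
v(D) = 55/2 - D/2 (v(D) = -((-4 + D) - 51)/2 = -(-55 + D)/2 = 55/2 - D/2)
j = 10229/5 (j = ⅖ - ((-4111 - 6161) - 9*(-5))/5 = ⅖ - (-10272 + 45)/5 = ⅖ - ⅕*(-10227) = ⅖ + 10227/5 = 10229/5 ≈ 2045.8)
(j + v(-180)) + 30972 = (10229/5 + (55/2 - ½*(-180))) + 30972 = (10229/5 + (55/2 + 90)) + 30972 = (10229/5 + 235/2) + 30972 = 21633/10 + 30972 = 331353/10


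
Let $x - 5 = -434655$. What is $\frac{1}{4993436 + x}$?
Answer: $\frac{1}{4558786} \approx 2.1936 \cdot 10^{-7}$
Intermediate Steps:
$x = -434650$ ($x = 5 - 434655 = -434650$)
$\frac{1}{4993436 + x} = \frac{1}{4993436 - 434650} = \frac{1}{4558786}$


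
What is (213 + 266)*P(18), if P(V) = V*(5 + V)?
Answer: 198306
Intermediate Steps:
(213 + 266)*P(18) = (213 + 266)*(18*(5 + 18)) = 479*(18*23) = 479*414 = 198306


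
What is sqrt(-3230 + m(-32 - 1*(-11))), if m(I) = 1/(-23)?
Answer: I*sqrt(1708693)/23 ≈ 56.833*I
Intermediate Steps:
m(I) = -1/23
sqrt(-3230 + m(-32 - 1*(-11))) = sqrt(-3230 - 1/23) = sqrt(-74291/23) = I*sqrt(1708693)/23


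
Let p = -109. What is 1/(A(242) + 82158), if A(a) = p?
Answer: 1/82049 ≈ 1.2188e-5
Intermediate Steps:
A(a) = -109
1/(A(242) + 82158) = 1/(-109 + 82158) = 1/82049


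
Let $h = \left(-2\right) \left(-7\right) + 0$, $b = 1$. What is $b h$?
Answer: $14$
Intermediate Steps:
$h = 14$ ($h = 14 + 0 = 14$)
$b h = 1 \cdot 14 = 14$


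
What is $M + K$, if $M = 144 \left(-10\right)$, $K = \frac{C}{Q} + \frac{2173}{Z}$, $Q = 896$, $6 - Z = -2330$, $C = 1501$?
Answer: $- \frac{94017103}{65408} \approx -1437.4$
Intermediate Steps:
$Z = 2336$ ($Z = 6 - -2330 = 6 + 2330 = 2336$)
$K = \frac{170417}{65408}$ ($K = \frac{1501}{896} + \frac{2173}{2336} = \frac{170417}{65408} \approx 2.6054$)
$M = -1440$
$M + K = -1440 + \frac{170417}{65408} = - \frac{94017103}{65408}$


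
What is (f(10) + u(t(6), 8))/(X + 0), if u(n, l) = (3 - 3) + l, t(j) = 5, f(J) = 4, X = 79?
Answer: 12/79 ≈ 0.15190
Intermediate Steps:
u(n, l) = l (u(n, l) = 0 + l = l)
(f(10) + u(t(6), 8))/(X + 0) = (4 + 8)/(79 + 0) = 12/79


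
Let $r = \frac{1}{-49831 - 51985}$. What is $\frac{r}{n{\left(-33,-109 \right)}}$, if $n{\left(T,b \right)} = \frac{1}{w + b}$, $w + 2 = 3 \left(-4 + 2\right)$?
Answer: $\frac{9}{7832} \approx 0.0011491$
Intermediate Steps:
$w = -8$ ($w = -2 + 3 \left(-4 + 2\right) = -2 + 3 \left(-2\right) = -2 - 6 = -8$)
$n{\left(T,b \right)} = \frac{1}{-8 + b}$
$r = - \frac{1}{101816}$ ($r = \frac{1}{-49831 - 51985} = \frac{1}{-101816} = - \frac{1}{101816} \approx -9.8216 \cdot 10^{-6}$)
$\frac{r}{n{\left(-33,-109 \right)}} = - \frac{1}{101816 \frac{1}{-8 - 109}} = - \frac{1}{101816 \frac{1}{-117}} = - \frac{1}{101816 \left(- \frac{1}{117}\right)} = \left(- \frac{1}{101816}\right) \left(-117\right) = \frac{9}{7832}$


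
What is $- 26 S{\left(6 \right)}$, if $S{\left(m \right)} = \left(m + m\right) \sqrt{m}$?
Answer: $- 312 \sqrt{6} \approx -764.24$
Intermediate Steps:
$S{\left(m \right)} = 2 m^{\frac{3}{2}}$ ($S{\left(m \right)} = 2 m \sqrt{m} = 2 m^{\frac{3}{2}}$)
$- 26 S{\left(6 \right)} = - 26 \cdot 2 \cdot 6^{\frac{3}{2}} = - 26 \cdot 2 \cdot 6 \sqrt{6} = - 26 \cdot 12 \sqrt{6} = - 312 \sqrt{6}$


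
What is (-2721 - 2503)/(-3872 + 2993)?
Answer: 5224/879 ≈ 5.9431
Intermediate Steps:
(-2721 - 2503)/(-3872 + 2993) = -5224/(-879) = -5224*(-1/879) = 5224/879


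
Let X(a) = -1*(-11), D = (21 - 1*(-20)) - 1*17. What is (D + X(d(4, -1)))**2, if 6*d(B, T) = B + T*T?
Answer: 1225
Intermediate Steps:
d(B, T) = B/6 + T**2/6 (d(B, T) = (B + T*T)/6 = (B + T**2)/6 = B/6 + T**2/6)
D = 24 (D = (21 + 20) - 17 = 41 - 17 = 24)
X(a) = 11
(D + X(d(4, -1)))**2 = (24 + 11)**2 = 35**2 = 1225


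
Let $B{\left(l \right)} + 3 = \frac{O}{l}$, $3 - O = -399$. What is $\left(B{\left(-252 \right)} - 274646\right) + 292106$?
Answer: $\frac{733127}{42} \approx 17455.0$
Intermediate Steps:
$O = 402$ ($O = 3 - -399 = 3 + 399 = 402$)
$B{\left(l \right)} = -3 + \frac{402}{l}$
$\left(B{\left(-252 \right)} - 274646\right) + 292106 = \left(\left(-3 + \frac{402}{-252}\right) - 274646\right) + 292106 = \left(\left(-3 + 402 \left(- \frac{1}{252}\right)\right) - 274646\right) + 292106 = \left(\left(-3 - \frac{67}{42}\right) - 274646\right) + 292106 = \left(- \frac{193}{42} - 274646\right) + 292106 = - \frac{11535325}{42} + 292106 = \frac{733127}{42}$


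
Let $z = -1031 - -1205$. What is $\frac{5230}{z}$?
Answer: $\frac{2615}{87} \approx 30.057$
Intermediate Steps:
$z = 174$ ($z = -1031 + 1205 = 174$)
$\frac{5230}{z} = \frac{5230}{174} = 5230 \cdot \frac{1}{174} = \frac{2615}{87}$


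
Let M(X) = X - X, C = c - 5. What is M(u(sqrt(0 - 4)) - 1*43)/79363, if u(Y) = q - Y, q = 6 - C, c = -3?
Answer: 0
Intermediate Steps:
C = -8 (C = -3 - 5 = -8)
q = 14 (q = 6 - 1*(-8) = 6 + 8 = 14)
u(Y) = 14 - Y
M(X) = 0
M(u(sqrt(0 - 4)) - 1*43)/79363 = 0/79363 = 0*(1/79363) = 0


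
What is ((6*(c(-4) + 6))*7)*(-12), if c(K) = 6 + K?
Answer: -4032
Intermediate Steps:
((6*(c(-4) + 6))*7)*(-12) = ((6*((6 - 4) + 6))*7)*(-12) = ((6*(2 + 6))*7)*(-12) = ((6*8)*7)*(-12) = (48*7)*(-12) = 336*(-12) = -4032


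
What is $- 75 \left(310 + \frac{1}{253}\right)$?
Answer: $- \frac{5882325}{253} \approx -23250.0$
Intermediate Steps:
$- 75 \left(310 + \frac{1}{253}\right) = \left(-75\right) \frac{78431}{253} = - \frac{5882325}{253}$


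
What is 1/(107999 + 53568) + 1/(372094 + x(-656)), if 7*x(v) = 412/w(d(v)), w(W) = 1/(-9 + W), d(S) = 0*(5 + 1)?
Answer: 3731919/420227688650 ≈ 8.8807e-6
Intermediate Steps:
d(S) = 0 (d(S) = 0*6 = 0)
x(v) = -3708/7 (x(v) = (412/(1/(-9 + 0)))/7 = (412/(1/(-9)))/7 = (412/(-⅑))/7 = (412*(-9))/7 = (⅐)*(-3708) = -3708/7)
1/(107999 + 53568) + 1/(372094 + x(-656)) = 1/(107999 + 53568) + 1/(372094 - 3708/7) = 1/161567 + 1/(2600950/7) = 1/161567 + 7/2600950 = 3731919/420227688650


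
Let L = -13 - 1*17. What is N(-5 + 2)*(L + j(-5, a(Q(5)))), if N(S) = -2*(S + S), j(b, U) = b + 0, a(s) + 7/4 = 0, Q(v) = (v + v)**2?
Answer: -420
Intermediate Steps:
Q(v) = 4*v**2 (Q(v) = (2*v)**2 = 4*v**2)
a(s) = -7/4 (a(s) = -7/4 + 0 = -7/4)
j(b, U) = b
N(S) = -4*S
L = -30 (L = -13 - 17 = -30)
N(-5 + 2)*(L + j(-5, a(Q(5)))) = (-4*(-5 + 2))*(-30 - 5) = -4*(-3)*(-35) = 12*(-35) = -420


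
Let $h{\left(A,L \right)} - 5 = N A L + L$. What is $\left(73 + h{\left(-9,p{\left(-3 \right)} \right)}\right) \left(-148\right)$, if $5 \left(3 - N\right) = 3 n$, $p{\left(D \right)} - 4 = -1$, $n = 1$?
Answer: $- \frac{11988}{5} \approx -2397.6$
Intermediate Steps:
$p{\left(D \right)} = 3$ ($p{\left(D \right)} = 4 - 1 = 3$)
$N = \frac{12}{5}$ ($N = 3 - \frac{3 \cdot 1}{5} = 3 - \frac{3}{5} = \frac{12}{5} \approx 2.4$)
$h{\left(A,L \right)} = 5 + L + \frac{12 A L}{5}$ ($h{\left(A,L \right)} = 5 + \left(\frac{12 A}{5} L + L\right) = 5 + \left(\frac{12 A L}{5} + L\right) = 5 + \left(L + \frac{12 A L}{5}\right) = 5 + L + \frac{12 A L}{5}$)
$\left(73 + h{\left(-9,p{\left(-3 \right)} \right)}\right) \left(-148\right) = \left(73 + \left(5 + 3 + \frac{12}{5} \left(-9\right) 3\right)\right) \left(-148\right) = \left(73 + \left(5 + 3 - \frac{324}{5}\right)\right) \left(-148\right) = \left(73 - \frac{284}{5}\right) \left(-148\right) = \frac{81}{5} \left(-148\right) = - \frac{11988}{5}$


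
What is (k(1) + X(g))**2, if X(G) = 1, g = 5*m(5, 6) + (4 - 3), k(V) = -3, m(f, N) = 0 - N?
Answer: 4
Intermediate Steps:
m(f, N) = -N
g = -29 (g = 5*(-1*6) + (4 - 3) = 5*(-6) + 1 = -30 + 1 = -29)
(k(1) + X(g))**2 = (-3 + 1)**2 = (-2)**2 = 4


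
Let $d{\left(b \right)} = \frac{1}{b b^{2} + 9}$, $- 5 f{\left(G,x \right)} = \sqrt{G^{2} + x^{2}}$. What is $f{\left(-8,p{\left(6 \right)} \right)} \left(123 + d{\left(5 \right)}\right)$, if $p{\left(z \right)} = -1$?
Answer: $- \frac{16483 \sqrt{65}}{670} \approx -198.34$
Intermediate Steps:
$f{\left(G,x \right)} = - \frac{\sqrt{G^{2} + x^{2}}}{5}$
$d{\left(b \right)} = \frac{1}{9 + b^{3}}$ ($d{\left(b \right)} = \frac{1}{b^{3} + 9} = \frac{1}{9 + b^{3}}$)
$f{\left(-8,p{\left(6 \right)} \right)} \left(123 + d{\left(5 \right)}\right) = - \frac{\sqrt{\left(-8\right)^{2} + \left(-1\right)^{2}}}{5} \left(123 + \frac{1}{9 + 5^{3}}\right) = - \frac{\sqrt{64 + 1}}{5} \left(123 + \frac{1}{9 + 125}\right) = - \frac{\sqrt{65}}{5} \left(123 + \frac{1}{134}\right) = - \frac{\sqrt{65}}{5} \cdot \frac{16483}{134} = - \frac{16483 \sqrt{65}}{670}$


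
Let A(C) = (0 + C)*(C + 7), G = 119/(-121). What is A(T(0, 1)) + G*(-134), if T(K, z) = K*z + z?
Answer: 16914/121 ≈ 139.79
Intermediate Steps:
G = -119/121 (G = 119*(-1/121) = -119/121 ≈ -0.98347)
T(K, z) = z + K*z
A(C) = C*(7 + C)
A(T(0, 1)) + G*(-134) = (1*(1 + 0))*(7 + 1*(1 + 0)) - 119/121*(-134) = (1*1)*(7 + 1*1) + 15946/121 = 1*(7 + 1) + 15946/121 = 1*8 + 15946/121 = 8 + 15946/121 = 16914/121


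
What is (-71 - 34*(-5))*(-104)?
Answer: -10296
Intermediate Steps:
(-71 - 34*(-5))*(-104) = (-71 - 1*(-170))*(-104) = (-71 + 170)*(-104) = 99*(-104) = -10296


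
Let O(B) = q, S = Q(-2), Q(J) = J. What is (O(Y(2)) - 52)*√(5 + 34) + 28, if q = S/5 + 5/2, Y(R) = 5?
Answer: 28 - 499*√39/10 ≈ -283.63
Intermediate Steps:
S = -2
q = 21/10 (q = -2/5 + 5/2 = -2*⅕ + 5*(½) = -⅖ + 5/2 = 21/10 ≈ 2.1000)
O(B) = 21/10
(O(Y(2)) - 52)*√(5 + 34) + 28 = (21/10 - 52)*√(5 + 34) + 28 = -499*√39/10 + 28 = 28 - 499*√39/10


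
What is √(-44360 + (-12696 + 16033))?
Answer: I*√41023 ≈ 202.54*I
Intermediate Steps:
√(-44360 + (-12696 + 16033)) = √(-44360 + 3337) = √(-41023) = I*√41023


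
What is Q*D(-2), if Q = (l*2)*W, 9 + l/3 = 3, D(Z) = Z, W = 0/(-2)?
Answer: 0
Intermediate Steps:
W = 0 (W = 0*(-½) = 0)
l = -18 (l = -27 + 3*3 = -27 + 9 = -18)
Q = 0 (Q = -18*2*0 = -36*0 = 0)
Q*D(-2) = 0*(-2) = 0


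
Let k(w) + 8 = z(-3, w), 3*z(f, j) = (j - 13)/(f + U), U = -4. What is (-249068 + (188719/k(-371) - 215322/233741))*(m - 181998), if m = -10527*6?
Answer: 13221236951931135/233741 ≈ 5.6564e+10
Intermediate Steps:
m = -63162
z(f, j) = (-13 + j)/(3*(-4 + f)) (z(f, j) = ((j - 13)/(f - 4))/3 = ((-13 + j)/(-4 + f))/3 = (-13 + j)/(3*(-4 + f)))
k(w) = -155/21 - w/21 (k(w) = -8 + (-13 + w)/(3*(-4 - 3)) = -8 + (1/3)*(-13 + w)/(-7) = -8 + (1/3)*(-1/7)*(-13 + w) = -8 + (13/21 - w/21) = -155/21 - w/21)
(-249068 + (188719/k(-371) - 215322/233741))*(m - 181998) = (-249068 + (188719/(-155/21 - 1/21*(-371)) - 215322/233741))*(-63162 - 181998) = (-249068 + (188719/(-155/21 + 53/3) - 215322*1/233741))*(-245160) = (-249068 + (188719/(72/7) - 215322/233741))*(-245160) = (-249068 + (188719*(7/72) - 215322/233741))*(-245160) = (-249068 + (1321033/72 - 215322/233741))*(-245160) = (-249068 + 308764071269/16829352)*(-245160) = -3882888972667/16829352*(-245160) = 13221236951931135/233741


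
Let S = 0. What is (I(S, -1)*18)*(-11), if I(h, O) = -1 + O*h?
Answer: 198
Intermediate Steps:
(I(S, -1)*18)*(-11) = ((-1 - 1*0)*18)*(-11) = ((-1 + 0)*18)*(-11) = -1*18*(-11) = -18*(-11) = 198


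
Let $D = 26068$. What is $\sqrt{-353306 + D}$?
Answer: $i \sqrt{327238} \approx 572.05 i$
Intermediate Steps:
$\sqrt{-353306 + D} = \sqrt{-353306 + 26068} = \sqrt{-327238} = i \sqrt{327238}$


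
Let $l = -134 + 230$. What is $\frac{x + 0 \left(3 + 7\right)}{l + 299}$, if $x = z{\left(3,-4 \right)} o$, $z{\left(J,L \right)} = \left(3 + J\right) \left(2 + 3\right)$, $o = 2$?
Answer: $\frac{12}{79} \approx 0.1519$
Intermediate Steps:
$l = 96$
$z{\left(J,L \right)} = 15 + 5 J$ ($z{\left(J,L \right)} = \left(3 + J\right) 5 = 15 + 5 J$)
$x = 60$ ($x = \left(15 + 5 \cdot 3\right) 2 = \left(15 + 15\right) 2 = 30 \cdot 2 = 60$)
$\frac{x + 0 \left(3 + 7\right)}{l + 299} = \frac{60 + 0 \left(3 + 7\right)}{96 + 299} = \frac{60 + 0 \cdot 10}{395} = \left(60 + 0\right) \frac{1}{395} = 60 \cdot \frac{1}{395} = \frac{12}{79}$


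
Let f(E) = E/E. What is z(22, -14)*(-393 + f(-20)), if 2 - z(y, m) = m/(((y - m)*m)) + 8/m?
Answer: -8974/9 ≈ -997.11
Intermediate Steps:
f(E) = 1
z(y, m) = 2 - 1/(y - m) - 8/m (z(y, m) = 2 - (m/(((y - m)*m)) + 8/m) = 2 - (m/((m*(y - m))) + 8/m) = 2 - (m*(1/(m*(y - m))) + 8/m) = 2 - (1/(y - m) + 8/m) = 2 + (-1/(y - m) - 8/m) = 2 - 1/(y - m) - 8/m)
z(22, -14)*(-393 + f(-20)) = ((-7*(-14) + 2*(-14)² + 8*22 - 2*(-14)*22)/((-14)*(-14 - 1*22)))*(-393 + 1) = -(98 + 2*196 + 176 + 616)/(14*(-14 - 22))*(-392) = -1/14*(98 + 392 + 176 + 616)/(-36)*(-392) = -1/14*(-1/36)*1282*(-392) = (641/252)*(-392) = -8974/9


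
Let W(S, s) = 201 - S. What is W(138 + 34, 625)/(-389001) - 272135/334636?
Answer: -105870491579/130173738636 ≈ -0.81330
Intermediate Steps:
W(138 + 34, 625)/(-389001) - 272135/334636 = (201 - (138 + 34))/(-389001) - 272135/334636 = (201 - 1*172)*(-1/389001) - 272135*1/334636 = (201 - 172)*(-1/389001) - 272135/334636 = 29*(-1/389001) - 272135/334636 = -29/389001 - 272135/334636 = -105870491579/130173738636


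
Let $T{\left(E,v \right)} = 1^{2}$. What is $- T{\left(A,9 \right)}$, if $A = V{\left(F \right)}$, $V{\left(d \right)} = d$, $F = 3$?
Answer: $-1$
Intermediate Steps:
$A = 3$
$T{\left(E,v \right)} = 1$
$- T{\left(A,9 \right)} = \left(-1\right) 1 = -1$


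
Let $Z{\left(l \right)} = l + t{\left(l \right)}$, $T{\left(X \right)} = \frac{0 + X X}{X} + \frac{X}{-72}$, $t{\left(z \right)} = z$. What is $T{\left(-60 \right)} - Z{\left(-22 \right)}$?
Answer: $- \frac{91}{6} \approx -15.167$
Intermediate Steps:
$T{\left(X \right)} = \frac{71 X}{72}$ ($T{\left(X \right)} = \frac{0 + X^{2}}{X} + X \left(- \frac{1}{72}\right) = \frac{X^{2}}{X} - \frac{X}{72} = X - \frac{X}{72} = \frac{71 X}{72}$)
$Z{\left(l \right)} = 2 l$ ($Z{\left(l \right)} = l + l = 2 l$)
$T{\left(-60 \right)} - Z{\left(-22 \right)} = \frac{71}{72} \left(-60\right) - 2 \left(-22\right) = - \frac{355}{6} - -44 = - \frac{355}{6} + 44 = - \frac{91}{6}$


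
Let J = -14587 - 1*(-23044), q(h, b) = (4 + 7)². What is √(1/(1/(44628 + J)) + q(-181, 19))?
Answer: √53206 ≈ 230.66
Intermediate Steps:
q(h, b) = 121 (q(h, b) = 11² = 121)
J = 8457 (J = -14587 + 23044 = 8457)
√(1/(1/(44628 + J)) + q(-181, 19)) = √(1/(1/(44628 + 8457)) + 121) = √(1/(1/53085) + 121) = √(53085 + 121) = √53206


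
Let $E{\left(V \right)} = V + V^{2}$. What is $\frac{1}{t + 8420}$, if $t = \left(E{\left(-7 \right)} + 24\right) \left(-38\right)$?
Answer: $\frac{1}{5912} \approx 0.00016915$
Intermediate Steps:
$t = -2508$ ($t = \left(- 7 \left(1 - 7\right) + 24\right) \left(-38\right) = \left(\left(-7\right) \left(-6\right) + 24\right) \left(-38\right) = \left(42 + 24\right) \left(-38\right) = 66 \left(-38\right) = -2508$)
$\frac{1}{t + 8420} = \frac{1}{-2508 + 8420} = \frac{1}{5912}$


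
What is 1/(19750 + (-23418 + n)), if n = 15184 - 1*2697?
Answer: 1/8819 ≈ 0.00011339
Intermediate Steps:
n = 12487 (n = 15184 - 2697 = 12487)
1/(19750 + (-23418 + n)) = 1/(19750 + (-23418 + 12487)) = 1/(19750 - 10931) = 1/8819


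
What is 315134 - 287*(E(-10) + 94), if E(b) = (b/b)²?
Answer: 287869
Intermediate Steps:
E(b) = 1 (E(b) = 1² = 1)
315134 - 287*(E(-10) + 94) = 315134 - 287*(1 + 94) = 315134 - 287*95 = 315134 - 1*27265 = 315134 - 27265 = 287869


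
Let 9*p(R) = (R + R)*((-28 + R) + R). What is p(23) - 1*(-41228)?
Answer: 41320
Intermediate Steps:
p(R) = 2*R*(-28 + 2*R)/9 (p(R) = ((R + R)*((-28 + R) + R))/9 = ((2*R)*(-28 + 2*R))/9 = (2*R*(-28 + 2*R))/9 = 2*R*(-28 + 2*R)/9)
p(23) - 1*(-41228) = (4/9)*23*(-14 + 23) - 1*(-41228) = (4/9)*23*9 + 41228 = 92 + 41228 = 41320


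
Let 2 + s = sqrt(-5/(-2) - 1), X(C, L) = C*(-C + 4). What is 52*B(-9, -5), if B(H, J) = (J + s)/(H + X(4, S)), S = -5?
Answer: 364/9 - 26*sqrt(6)/9 ≈ 33.368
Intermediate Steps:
X(C, L) = C*(4 - C)
s = -2 + sqrt(6)/2 (s = -2 + sqrt(-5/(-2) - 1) = -2 + sqrt(-5*(-1/2) - 1) = -2 + sqrt(5/2 - 1) = -2 + sqrt(3/2) = -2 + sqrt(6)/2 ≈ -0.77526)
B(H, J) = (-2 + J + sqrt(6)/2)/H (B(H, J) = (J + (-2 + sqrt(6)/2))/(H + 4*(4 - 1*4)) = (-2 + J + sqrt(6)/2)/(H + 4*(4 - 4)) = (-2 + J + sqrt(6)/2)/(H + 4*0) = (-2 + J + sqrt(6)/2)/(H + 0) = (-2 + J + sqrt(6)/2)/H)
52*B(-9, -5) = 52*((-2 - 5 + sqrt(6)/2)/(-9)) = 52*(-(-7 + sqrt(6)/2)/9) = 52*(7/9 - sqrt(6)/18) = 364/9 - 26*sqrt(6)/9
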